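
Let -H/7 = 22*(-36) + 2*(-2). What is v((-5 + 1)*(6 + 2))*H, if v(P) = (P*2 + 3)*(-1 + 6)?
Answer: -1699460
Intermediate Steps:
v(P) = 15 + 10*P (v(P) = (2*P + 3)*5 = (3 + 2*P)*5 = 15 + 10*P)
H = 5572 (H = -7*(22*(-36) + 2*(-2)) = -7*(-792 - 4) = -7*(-796) = 5572)
v((-5 + 1)*(6 + 2))*H = (15 + 10*((-5 + 1)*(6 + 2)))*5572 = (15 + 10*(-4*8))*5572 = (15 + 10*(-32))*5572 = (15 - 320)*5572 = -305*5572 = -1699460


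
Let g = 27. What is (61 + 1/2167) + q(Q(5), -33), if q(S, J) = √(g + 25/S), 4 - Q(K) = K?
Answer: 132188/2167 + √2 ≈ 62.415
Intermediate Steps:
Q(K) = 4 - K
q(S, J) = √(27 + 25/S)
(61 + 1/2167) + q(Q(5), -33) = (61 + 1/2167) + √(27 + 25/(4 - 1*5)) = (61 + 1/2167) + √(27 + 25/(4 - 5)) = 132188/2167 + √(27 + 25/(-1)) = 132188/2167 + √(27 + 25*(-1)) = 132188/2167 + √(27 - 25) = 132188/2167 + √2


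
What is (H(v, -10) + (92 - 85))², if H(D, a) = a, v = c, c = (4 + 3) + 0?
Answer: 9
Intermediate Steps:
c = 7 (c = 7 + 0 = 7)
v = 7
(H(v, -10) + (92 - 85))² = (-10 + (92 - 85))² = (-10 + 7)² = (-3)² = 9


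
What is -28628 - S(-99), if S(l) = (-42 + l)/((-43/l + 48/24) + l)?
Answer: -273697639/9560 ≈ -28629.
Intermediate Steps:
S(l) = (-42 + l)/(2 + l - 43/l) (S(l) = (-42 + l)/((-43/l + 48*(1/24)) + l) = (-42 + l)/((-43/l + 2) + l) = (-42 + l)/((2 - 43/l) + l) = (-42 + l)/(2 + l - 43/l))
-28628 - S(-99) = -28628 - (-99)*(-42 - 99)/(-43 + (-99)² + 2*(-99)) = -28628 - (-99)*(-141)/(-43 + 9801 - 198) = -28628 - (-99)*(-141)/9560 = -28628 - 1*13959/9560 = -28628 - 13959/9560 = -273697639/9560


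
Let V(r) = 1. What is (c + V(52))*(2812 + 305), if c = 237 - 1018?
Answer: -2431260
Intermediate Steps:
c = -781
(c + V(52))*(2812 + 305) = (-781 + 1)*(2812 + 305) = -780*3117 = -2431260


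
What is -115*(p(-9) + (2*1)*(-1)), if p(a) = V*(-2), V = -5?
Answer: -920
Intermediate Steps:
p(a) = 10 (p(a) = -5*(-2) = 10)
-115*(p(-9) + (2*1)*(-1)) = -115*(10 + (2*1)*(-1)) = -115*(10 + 2*(-1)) = -115*(10 - 2) = -115*8 = -920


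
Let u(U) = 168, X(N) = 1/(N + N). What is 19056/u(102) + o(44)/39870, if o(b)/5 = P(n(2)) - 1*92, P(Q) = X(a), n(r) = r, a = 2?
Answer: 25322855/223272 ≈ 113.42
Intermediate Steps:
X(N) = 1/(2*N)
P(Q) = ¼ (P(Q) = (½)/2 = (½)*(½) = ¼)
o(b) = -1835/4 (o(b) = 5*(¼ - 1*92) = 5*(¼ - 92) = 5*(-367/4) = -1835/4)
19056/u(102) + o(44)/39870 = 19056/168 - 1835/4/39870 = 19056*(1/168) - 1835/4*1/39870 = 794/7 - 367/31896 = 25322855/223272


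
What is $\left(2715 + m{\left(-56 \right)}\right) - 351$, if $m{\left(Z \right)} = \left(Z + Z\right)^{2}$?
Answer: $14908$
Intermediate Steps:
$m{\left(Z \right)} = 4 Z^{2}$ ($m{\left(Z \right)} = \left(2 Z\right)^{2} = 4 Z^{2}$)
$\left(2715 + m{\left(-56 \right)}\right) - 351 = \left(2715 + 4 \left(-56\right)^{2}\right) - 351 = \left(2715 + 4 \cdot 3136\right) - 351 = \left(2715 + 12544\right) - 351 = 15259 - 351 = 14908$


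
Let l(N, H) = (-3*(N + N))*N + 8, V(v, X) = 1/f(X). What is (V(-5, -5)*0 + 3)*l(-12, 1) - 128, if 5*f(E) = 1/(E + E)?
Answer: -2696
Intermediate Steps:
f(E) = 1/(10*E) (f(E) = 1/(5*(E + E)) = 1/(5*((2*E))) = (1/(2*E))/5 = 1/(10*E))
V(v, X) = 10*X (V(v, X) = 1/(1/(10*X)) = 10*X)
l(N, H) = 8 - 6*N² (l(N, H) = (-6*N)*N + 8 = -6*N² + 8 = 8 - 6*N²)
(V(-5, -5)*0 + 3)*l(-12, 1) - 128 = ((10*(-5))*0 + 3)*(8 - 6*(-12)²) - 128 = (-50*0 + 3)*(8 - 6*144) - 128 = (0 + 3)*(8 - 864) - 128 = 3*(-856) - 128 = -2568 - 128 = -2696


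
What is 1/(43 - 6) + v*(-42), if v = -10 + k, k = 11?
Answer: -1553/37 ≈ -41.973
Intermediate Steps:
v = 1 (v = -10 + 11 = 1)
1/(43 - 6) + v*(-42) = 1/(43 - 6) + 1*(-42) = 1/37 - 42 = -1553/37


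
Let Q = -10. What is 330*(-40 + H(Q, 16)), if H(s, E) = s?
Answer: -16500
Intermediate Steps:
330*(-40 + H(Q, 16)) = 330*(-40 - 10) = 330*(-50) = -16500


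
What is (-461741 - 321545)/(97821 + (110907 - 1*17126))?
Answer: -391643/95801 ≈ -4.0881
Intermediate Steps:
(-461741 - 321545)/(97821 + (110907 - 1*17126)) = -783286/(97821 + (110907 - 17126)) = -783286/(97821 + 93781) = -783286/191602 = -783286*1/191602 = -391643/95801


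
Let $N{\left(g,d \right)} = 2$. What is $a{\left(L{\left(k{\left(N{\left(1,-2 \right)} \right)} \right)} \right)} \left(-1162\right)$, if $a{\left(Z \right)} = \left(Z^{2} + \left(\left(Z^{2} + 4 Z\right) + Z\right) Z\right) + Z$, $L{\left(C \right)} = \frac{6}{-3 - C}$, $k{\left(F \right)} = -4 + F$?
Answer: $6972$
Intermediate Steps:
$a{\left(Z \right)} = Z + Z^{2} + Z \left(Z^{2} + 5 Z\right)$ ($a{\left(Z \right)} = \left(Z^{2} + \left(Z^{2} + 5 Z\right) Z\right) + Z = \left(Z^{2} + Z \left(Z^{2} + 5 Z\right)\right) + Z = Z + Z^{2} + Z \left(Z^{2} + 5 Z\right)$)
$a{\left(L{\left(k{\left(N{\left(1,-2 \right)} \right)} \right)} \right)} \left(-1162\right) = - \frac{6}{3 + \left(-4 + 2\right)} \left(1 + \left(- \frac{6}{3 + \left(-4 + 2\right)}\right)^{2} + 6 \left(- \frac{6}{3 + \left(-4 + 2\right)}\right)\right) \left(-1162\right) = - \frac{6}{3 - 2} \left(1 + \left(- \frac{6}{3 - 2}\right)^{2} + 6 \left(- \frac{6}{3 - 2}\right)\right) \left(-1162\right) = - \frac{6}{1} \left(1 + \left(- \frac{6}{1}\right)^{2} + 6 \left(- \frac{6}{1}\right)\right) \left(-1162\right) = \left(-6\right) 1 \left(1 + \left(\left(-6\right) 1\right)^{2} + 6 \left(\left(-6\right) 1\right)\right) \left(-1162\right) = - 6 \left(1 + \left(-6\right)^{2} + 6 \left(-6\right)\right) \left(-1162\right) = - 6 \left(1 + 36 - 36\right) \left(-1162\right) = \left(-6\right) 1 \left(-1162\right) = \left(-6\right) \left(-1162\right) = 6972$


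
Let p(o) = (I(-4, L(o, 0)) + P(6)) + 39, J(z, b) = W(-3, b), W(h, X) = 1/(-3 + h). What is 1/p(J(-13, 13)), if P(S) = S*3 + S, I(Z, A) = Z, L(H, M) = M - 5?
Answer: 1/59 ≈ 0.016949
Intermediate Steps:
J(z, b) = -1/6 (J(z, b) = 1/(-3 - 3) = 1/(-6) = -1/6)
L(H, M) = -5 + M
P(S) = 4*S (P(S) = 3*S + S = 4*S)
p(o) = 59 (p(o) = (-4 + 4*6) + 39 = (-4 + 24) + 39 = 20 + 39 = 59)
1/p(J(-13, 13)) = 1/59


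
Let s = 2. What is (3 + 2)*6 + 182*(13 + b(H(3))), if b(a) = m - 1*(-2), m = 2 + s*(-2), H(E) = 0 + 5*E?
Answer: 2396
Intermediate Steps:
H(E) = 5*E
m = -2 (m = 2 + 2*(-2) = 2 - 4 = -2)
b(a) = 0 (b(a) = -2 - 1*(-2) = -2 + 2 = 0)
(3 + 2)*6 + 182*(13 + b(H(3))) = (3 + 2)*6 + 182*(13 + 0) = 5*6 + 182*13 = 30 + 2366 = 2396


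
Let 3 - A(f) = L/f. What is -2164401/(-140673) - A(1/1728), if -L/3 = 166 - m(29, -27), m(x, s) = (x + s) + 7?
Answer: -38163441414/46891 ≈ -8.1388e+5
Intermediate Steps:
m(x, s) = 7 + s + x (m(x, s) = (s + x) + 7 = 7 + s + x)
L = -471 (L = -3*(166 - (7 - 27 + 29)) = -3*(166 - 1*9) = -3*(166 - 9) = -3*157 = -471)
A(f) = 3 + 471/f (A(f) = 3 - (-471)/f = 3 + 471/f)
-2164401/(-140673) - A(1/1728) = -2164401/(-140673) - (3 + 471/(1/1728)) = -2164401*(-1/140673) - (3 + 471/(1/1728)) = 721467/46891 - (3 + 471*1728) = 721467/46891 - (3 + 813888) = 721467/46891 - 1*813891 = 721467/46891 - 813891 = -38163441414/46891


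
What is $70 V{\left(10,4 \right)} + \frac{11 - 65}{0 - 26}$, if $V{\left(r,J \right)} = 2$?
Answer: $\frac{1847}{13} \approx 142.08$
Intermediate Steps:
$70 V{\left(10,4 \right)} + \frac{11 - 65}{0 - 26} = 70 \cdot 2 + \frac{11 - 65}{0 - 26} = 140 - \frac{54}{-26} = 140 - - \frac{27}{13} = 140 + \frac{27}{13} = \frac{1847}{13}$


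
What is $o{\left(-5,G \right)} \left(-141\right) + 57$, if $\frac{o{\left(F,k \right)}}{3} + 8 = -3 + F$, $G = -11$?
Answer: $6825$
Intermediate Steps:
$o{\left(F,k \right)} = -33 + 3 F$ ($o{\left(F,k \right)} = -24 + 3 \left(-3 + F\right) = -24 + \left(-9 + 3 F\right) = -33 + 3 F$)
$o{\left(-5,G \right)} \left(-141\right) + 57 = \left(-33 + 3 \left(-5\right)\right) \left(-141\right) + 57 = \left(-33 - 15\right) \left(-141\right) + 57 = \left(-48\right) \left(-141\right) + 57 = 6768 + 57 = 6825$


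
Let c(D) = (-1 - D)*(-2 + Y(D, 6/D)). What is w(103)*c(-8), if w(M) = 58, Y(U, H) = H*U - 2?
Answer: 812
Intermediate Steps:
Y(U, H) = -2 + H*U
c(D) = -2 - 2*D (c(D) = (-1 - D)*(-2 + (-2 + (6/D)*D)) = (-1 - D)*(-2 + (-2 + 6)) = (-1 - D)*(-2 + 4) = (-1 - D)*2 = -2 - 2*D)
w(103)*c(-8) = 58*(-2 - 2*(-8)) = 58*(-2 + 16) = 58*14 = 812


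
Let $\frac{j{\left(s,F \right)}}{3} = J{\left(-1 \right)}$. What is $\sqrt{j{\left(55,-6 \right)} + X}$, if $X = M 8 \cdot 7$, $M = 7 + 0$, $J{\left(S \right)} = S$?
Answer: $\sqrt{389} \approx 19.723$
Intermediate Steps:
$j{\left(s,F \right)} = -3$ ($j{\left(s,F \right)} = 3 \left(-1\right) = -3$)
$M = 7$
$X = 392$ ($X = 7 \cdot 8 \cdot 7 = 56 \cdot 7 = 392$)
$\sqrt{j{\left(55,-6 \right)} + X} = \sqrt{-3 + 392} = \sqrt{389}$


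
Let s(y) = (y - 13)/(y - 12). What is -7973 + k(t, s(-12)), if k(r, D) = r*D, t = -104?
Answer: -24244/3 ≈ -8081.3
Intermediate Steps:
s(y) = (-13 + y)/(-12 + y)
k(r, D) = D*r
-7973 + k(t, s(-12)) = -7973 + ((-13 - 12)/(-12 - 12))*(-104) = -7973 + (-25/(-24))*(-104) = -7973 - 1/24*(-25)*(-104) = -7973 + (25/24)*(-104) = -7973 - 325/3 = -24244/3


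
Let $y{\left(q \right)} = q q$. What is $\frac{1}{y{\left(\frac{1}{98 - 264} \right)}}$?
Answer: $27556$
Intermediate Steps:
$y{\left(q \right)} = q^{2}$
$\frac{1}{y{\left(\frac{1}{98 - 264} \right)}} = \frac{1}{\left(\frac{1}{98 - 264}\right)^{2}} = \frac{1}{\left(\frac{1}{-166}\right)^{2}} = \frac{1}{\left(- \frac{1}{166}\right)^{2}} = \frac{1}{\frac{1}{27556}} = 27556$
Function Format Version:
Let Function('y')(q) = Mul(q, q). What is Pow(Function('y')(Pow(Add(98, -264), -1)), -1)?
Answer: 27556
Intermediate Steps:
Function('y')(q) = Pow(q, 2)
Pow(Function('y')(Pow(Add(98, -264), -1)), -1) = Pow(Pow(Pow(Add(98, -264), -1), 2), -1) = Pow(Pow(Pow(-166, -1), 2), -1) = Pow(Pow(Rational(-1, 166), 2), -1) = Pow(Rational(1, 27556), -1) = 27556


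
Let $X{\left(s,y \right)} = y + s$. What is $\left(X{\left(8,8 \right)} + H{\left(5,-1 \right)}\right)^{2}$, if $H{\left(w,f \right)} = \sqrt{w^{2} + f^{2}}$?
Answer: $\left(16 + \sqrt{26}\right)^{2} \approx 445.17$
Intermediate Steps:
$H{\left(w,f \right)} = \sqrt{f^{2} + w^{2}}$
$X{\left(s,y \right)} = s + y$
$\left(X{\left(8,8 \right)} + H{\left(5,-1 \right)}\right)^{2} = \left(\left(8 + 8\right) + \sqrt{\left(-1\right)^{2} + 5^{2}}\right)^{2} = \left(16 + \sqrt{1 + 25}\right)^{2} = \left(16 + \sqrt{26}\right)^{2}$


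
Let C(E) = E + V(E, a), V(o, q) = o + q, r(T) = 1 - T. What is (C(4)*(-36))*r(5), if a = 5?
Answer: 1872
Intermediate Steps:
C(E) = 5 + 2*E (C(E) = E + (E + 5) = E + (5 + E) = 5 + 2*E)
(C(4)*(-36))*r(5) = ((5 + 2*4)*(-36))*(1 - 1*5) = ((5 + 8)*(-36))*(1 - 5) = (13*(-36))*(-4) = -468*(-4) = 1872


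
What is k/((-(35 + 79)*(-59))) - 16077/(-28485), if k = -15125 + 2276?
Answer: -28652207/21287790 ≈ -1.3459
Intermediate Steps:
k = -12849
k/((-(35 + 79)*(-59))) - 16077/(-28485) = -12849*1/(59*(35 + 79)) - 16077/(-28485) = -12849/((-114*(-59))) - 16077*(-1/28485) = -12849/((-1*(-6726))) + 5359/9495 = -12849/6726 + 5359/9495 = -12849*1/6726 + 5359/9495 = -4283/2242 + 5359/9495 = -28652207/21287790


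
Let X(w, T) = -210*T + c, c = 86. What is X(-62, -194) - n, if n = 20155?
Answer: 20671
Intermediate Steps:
X(w, T) = 86 - 210*T (X(w, T) = -210*T + 86 = 86 - 210*T)
X(-62, -194) - n = (86 - 210*(-194)) - 1*20155 = (86 + 40740) - 20155 = 40826 - 20155 = 20671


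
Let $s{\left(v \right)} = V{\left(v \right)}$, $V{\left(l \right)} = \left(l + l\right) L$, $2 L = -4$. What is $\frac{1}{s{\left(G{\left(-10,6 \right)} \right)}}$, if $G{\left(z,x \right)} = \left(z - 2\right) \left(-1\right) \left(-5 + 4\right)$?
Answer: $\frac{1}{48} \approx 0.020833$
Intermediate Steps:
$L = -2$ ($L = \frac{1}{2} \left(-4\right) = -2$)
$V{\left(l \right)} = - 4 l$ ($V{\left(l \right)} = \left(l + l\right) \left(-2\right) = 2 l \left(-2\right) = - 4 l$)
$G{\left(z,x \right)} = -2 + z$ ($G{\left(z,x \right)} = \left(-2 + z\right) \left(-1\right) \left(-1\right) = \left(2 - z\right) \left(-1\right) = -2 + z$)
$s{\left(v \right)} = - 4 v$
$\frac{1}{s{\left(G{\left(-10,6 \right)} \right)}} = \frac{1}{\left(-4\right) \left(-2 - 10\right)} = \frac{1}{\left(-4\right) \left(-12\right)} = \frac{1}{48}$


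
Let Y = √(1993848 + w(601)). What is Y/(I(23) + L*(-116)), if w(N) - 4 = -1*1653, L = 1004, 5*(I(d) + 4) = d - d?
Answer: -√1992199/116468 ≈ -0.012119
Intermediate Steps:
I(d) = -4 (I(d) = -4 + (d - d)/5 = -4 + (⅕)*0 = -4 + 0 = -4)
w(N) = -1649 (w(N) = 4 - 1*1653 = 4 - 1653 = -1649)
Y = √1992199 (Y = √(1993848 - 1649) = √1992199 ≈ 1411.5)
Y/(I(23) + L*(-116)) = √1992199/(-4 + 1004*(-116)) = √1992199/(-4 - 116464) = √1992199/(-116468) = √1992199*(-1/116468) = -√1992199/116468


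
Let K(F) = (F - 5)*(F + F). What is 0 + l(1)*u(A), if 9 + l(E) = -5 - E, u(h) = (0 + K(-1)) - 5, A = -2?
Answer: -105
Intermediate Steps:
K(F) = 2*F*(-5 + F) (K(F) = (-5 + F)*(2*F) = 2*F*(-5 + F))
u(h) = 7 (u(h) = (0 + 2*(-1)*(-5 - 1)) - 5 = (0 + 2*(-1)*(-6)) - 5 = (0 + 12) - 5 = 12 - 5 = 7)
l(E) = -14 - E (l(E) = -9 + (-5 - E) = -14 - E)
0 + l(1)*u(A) = 0 + (-14 - 1*1)*7 = 0 + (-14 - 1)*7 = 0 - 15*7 = 0 - 105 = -105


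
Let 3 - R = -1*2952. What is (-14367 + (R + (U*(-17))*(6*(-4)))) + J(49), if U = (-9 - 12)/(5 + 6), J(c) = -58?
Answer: -134738/11 ≈ -12249.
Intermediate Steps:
U = -21/11 ≈ -1.9091
R = 2955 (R = 3 - (-1)*2952 = 3 - 1*(-2952) = 3 + 2952 = 2955)
(-14367 + (R + (U*(-17))*(6*(-4)))) + J(49) = (-14367 + (2955 + (-21/11*(-17))*(6*(-4)))) - 58 = (-14367 + (2955 + (357/11)*(-24))) - 58 = (-14367 + (2955 - 8568/11)) - 58 = (-14367 + 23937/11) - 58 = -134100/11 - 58 = -134738/11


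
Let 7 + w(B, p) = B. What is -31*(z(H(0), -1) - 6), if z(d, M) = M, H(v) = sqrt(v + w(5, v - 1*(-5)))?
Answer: 217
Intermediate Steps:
w(B, p) = -7 + B
H(v) = sqrt(-2 + v) (H(v) = sqrt(v + (-7 + 5)) = sqrt(v - 2) = sqrt(-2 + v))
-31*(z(H(0), -1) - 6) = -31*(-1 - 6) = -31*(-7) = 217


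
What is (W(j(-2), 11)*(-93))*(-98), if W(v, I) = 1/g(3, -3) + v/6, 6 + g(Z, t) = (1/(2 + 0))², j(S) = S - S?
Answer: -36456/23 ≈ -1585.0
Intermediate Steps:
j(S) = 0
g(Z, t) = -23/4 (g(Z, t) = -6 + (1/(2 + 0))² = -6 + (1/2)² = -6 + (½)² = -6 + ¼ = -23/4)
W(v, I) = -4/23 + v/6 (W(v, I) = 1/(-23/4) + v/6 = 1*(-4/23) + v*(⅙) = -4/23 + v/6)
(W(j(-2), 11)*(-93))*(-98) = ((-4/23 + (⅙)*0)*(-93))*(-98) = ((-4/23 + 0)*(-93))*(-98) = -4/23*(-93)*(-98) = (372/23)*(-98) = -36456/23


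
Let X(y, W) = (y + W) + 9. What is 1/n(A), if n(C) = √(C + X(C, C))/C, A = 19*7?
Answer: 133*√102/204 ≈ 6.5845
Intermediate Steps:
X(y, W) = 9 + W + y (X(y, W) = (W + y) + 9 = 9 + W + y)
A = 133
n(C) = √(9 + 3*C)/C (n(C) = √(C + (9 + C + C))/C = √(C + (9 + 2*C))/C = √(9 + 3*C)/C)
1/n(A) = 1/(√(9 + 3*133)/133) = 1/(√(9 + 399)/133) = 1/(√408/133) = 1/((2*√102)/133) = 1/(2*√102/133) = 133*√102/204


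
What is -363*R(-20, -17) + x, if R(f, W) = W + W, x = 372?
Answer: 12714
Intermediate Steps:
R(f, W) = 2*W
-363*R(-20, -17) + x = -726*(-17) + 372 = -363*(-34) + 372 = 12342 + 372 = 12714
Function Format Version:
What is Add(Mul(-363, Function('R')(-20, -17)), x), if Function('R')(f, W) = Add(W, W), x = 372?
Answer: 12714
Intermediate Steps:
Function('R')(f, W) = Mul(2, W)
Add(Mul(-363, Function('R')(-20, -17)), x) = Add(Mul(-363, Mul(2, -17)), 372) = Add(Mul(-363, -34), 372) = Add(12342, 372) = 12714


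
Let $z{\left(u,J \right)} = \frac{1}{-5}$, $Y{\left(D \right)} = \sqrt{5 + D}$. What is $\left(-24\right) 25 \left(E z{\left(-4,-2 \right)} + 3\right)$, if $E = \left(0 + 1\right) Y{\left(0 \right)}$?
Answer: $-1800 + 120 \sqrt{5} \approx -1531.7$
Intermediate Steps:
$z{\left(u,J \right)} = - \frac{1}{5}$
$E = \sqrt{5}$ ($E = \left(0 + 1\right) \sqrt{5 + 0} = 1 \sqrt{5} = \sqrt{5} \approx 2.2361$)
$\left(-24\right) 25 \left(E z{\left(-4,-2 \right)} + 3\right) = \left(-24\right) 25 \left(\sqrt{5} \left(- \frac{1}{5}\right) + 3\right) = - 600 \left(- \frac{\sqrt{5}}{5} + 3\right) = - 600 \left(3 - \frac{\sqrt{5}}{5}\right) = -1800 + 120 \sqrt{5}$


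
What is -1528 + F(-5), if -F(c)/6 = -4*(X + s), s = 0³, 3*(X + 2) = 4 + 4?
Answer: -1512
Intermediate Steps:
X = ⅔ (X = -2 + (4 + 4)/3 = -2 + (⅓)*8 = -2 + 8/3 = ⅔ ≈ 0.66667)
s = 0
F(c) = 16 (F(c) = -(-24)*(⅔ + 0) = -(-24)*2/3 = -6*(-8/3) = 16)
-1528 + F(-5) = -1528 + 16 = -1512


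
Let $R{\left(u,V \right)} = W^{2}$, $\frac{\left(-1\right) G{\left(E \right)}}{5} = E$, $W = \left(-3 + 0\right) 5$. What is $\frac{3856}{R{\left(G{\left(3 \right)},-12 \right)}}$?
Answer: $\frac{3856}{225} \approx 17.138$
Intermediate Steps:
$W = -15$ ($W = \left(-3\right) 5 = -15$)
$G{\left(E \right)} = - 5 E$
$R{\left(u,V \right)} = 225$ ($R{\left(u,V \right)} = \left(-15\right)^{2} = 225$)
$\frac{3856}{R{\left(G{\left(3 \right)},-12 \right)}} = \frac{3856}{225}$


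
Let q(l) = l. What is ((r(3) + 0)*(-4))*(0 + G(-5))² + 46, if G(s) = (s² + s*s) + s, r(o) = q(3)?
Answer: -24254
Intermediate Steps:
r(o) = 3
G(s) = s + 2*s² (G(s) = (s² + s²) + s = 2*s² + s = s + 2*s²)
((r(3) + 0)*(-4))*(0 + G(-5))² + 46 = ((3 + 0)*(-4))*(0 - 5*(1 + 2*(-5)))² + 46 = (3*(-4))*(0 - 5*(1 - 10))² + 46 = -12*(0 - 5*(-9))² + 46 = -12*(0 + 45)² + 46 = -12*45² + 46 = -12*2025 + 46 = -24300 + 46 = -24254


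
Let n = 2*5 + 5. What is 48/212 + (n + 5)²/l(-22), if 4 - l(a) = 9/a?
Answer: 467564/5141 ≈ 90.948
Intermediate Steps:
n = 15 (n = 10 + 5 = 15)
l(a) = 4 - 9/a
48/212 + (n + 5)²/l(-22) = 48/212 + (15 + 5)²/(4 - 9/(-22)) = 48*(1/212) + 20²/(4 - 9*(-1/22)) = 12/53 + 400/(4 + 9/22) = 12/53 + 400/(97/22) = 12/53 + 400*(22/97) = 12/53 + 8800/97 = 467564/5141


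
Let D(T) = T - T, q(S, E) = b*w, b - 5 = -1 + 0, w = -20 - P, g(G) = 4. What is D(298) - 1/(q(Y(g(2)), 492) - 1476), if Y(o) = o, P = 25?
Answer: 1/1656 ≈ 0.00060386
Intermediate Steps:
w = -45 (w = -20 - 1*25 = -20 - 25 = -45)
b = 4 (b = 5 + (-1 + 0) = 5 - 1 = 4)
q(S, E) = -180 (q(S, E) = 4*(-45) = -180)
D(T) = 0
D(298) - 1/(q(Y(g(2)), 492) - 1476) = 0 - 1/(-180 - 1476) = 0 - 1/(-1656) = 0 - 1*(-1/1656) = 0 + 1/1656 = 1/1656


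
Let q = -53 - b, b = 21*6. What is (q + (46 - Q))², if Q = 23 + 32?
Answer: 35344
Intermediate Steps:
b = 126
Q = 55
q = -179 (q = -53 - 1*126 = -53 - 126 = -179)
(q + (46 - Q))² = (-179 + (46 - 1*55))² = (-179 + (46 - 55))² = (-179 - 9)² = (-188)² = 35344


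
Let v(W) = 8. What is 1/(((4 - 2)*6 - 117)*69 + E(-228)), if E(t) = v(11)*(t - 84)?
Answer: -1/9741 ≈ -0.00010266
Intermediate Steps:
E(t) = -672 + 8*t (E(t) = 8*(t - 84) = 8*(-84 + t) = -672 + 8*t)
1/(((4 - 2)*6 - 117)*69 + E(-228)) = 1/(((4 - 2)*6 - 117)*69 + (-672 + 8*(-228))) = 1/((2*6 - 117)*69 + (-672 - 1824)) = 1/((12 - 117)*69 - 2496) = 1/(-105*69 - 2496) = 1/(-7245 - 2496) = 1/(-9741) = -1/9741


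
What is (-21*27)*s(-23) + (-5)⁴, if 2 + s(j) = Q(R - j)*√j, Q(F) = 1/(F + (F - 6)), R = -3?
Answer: 1759 - 567*I*√23/34 ≈ 1759.0 - 79.978*I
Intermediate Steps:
Q(F) = 1/(-6 + 2*F) (Q(F) = 1/(F + (-6 + F)) = 1/(-6 + 2*F))
s(j) = -2 + √j/(2*(-6 - j)) (s(j) = -2 + (1/(2*(-3 + (-3 - j))))*√j = -2 + (1/(2*(-6 - j)))*√j = -2 + √j/(2*(-6 - j)))
(-21*27)*s(-23) + (-5)⁴ = (-21*27)*((-24 - √(-23) - 4*(-23))/(2*(6 - 23))) + (-5)⁴ = -567*(-24 - I*√23 + 92)/(2*(-17)) + 625 = -567*(-1)*(-24 - I*√23 + 92)/(2*17) + 625 = -567*(-1)*(68 - I*√23)/(2*17) + 625 = -567*(-2 + I*√23/34) + 625 = (1134 - 567*I*√23/34) + 625 = 1759 - 567*I*√23/34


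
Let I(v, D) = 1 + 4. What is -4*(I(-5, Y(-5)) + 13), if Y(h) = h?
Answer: -72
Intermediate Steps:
I(v, D) = 5
-4*(I(-5, Y(-5)) + 13) = -4*(5 + 13) = -4*18 = -72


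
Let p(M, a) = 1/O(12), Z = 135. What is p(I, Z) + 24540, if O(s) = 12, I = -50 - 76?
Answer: 294481/12 ≈ 24540.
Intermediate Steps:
I = -126
p(M, a) = 1/12
p(I, Z) + 24540 = 1/12 + 24540 = 294481/12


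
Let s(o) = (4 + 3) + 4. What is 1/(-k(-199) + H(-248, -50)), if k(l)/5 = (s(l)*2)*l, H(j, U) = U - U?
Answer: 1/21890 ≈ 4.5683e-5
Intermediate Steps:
s(o) = 11 (s(o) = 7 + 4 = 11)
H(j, U) = 0
k(l) = 110*l (k(l) = 5*((11*2)*l) = 5*(22*l) = 110*l)
1/(-k(-199) + H(-248, -50)) = 1/(-110*(-199) + 0) = 1/(-1*(-21890) + 0) = 1/(21890 + 0) = 1/21890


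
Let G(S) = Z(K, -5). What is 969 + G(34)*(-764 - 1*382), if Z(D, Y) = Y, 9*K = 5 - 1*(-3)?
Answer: 6699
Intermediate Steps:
K = 8/9 (K = (5 - 1*(-3))/9 = (5 + 3)/9 = (⅑)*8 = 8/9 ≈ 0.88889)
G(S) = -5
969 + G(34)*(-764 - 1*382) = 969 - 5*(-764 - 1*382) = 969 - 5*(-764 - 382) = 969 - 5*(-1146) = 969 + 5730 = 6699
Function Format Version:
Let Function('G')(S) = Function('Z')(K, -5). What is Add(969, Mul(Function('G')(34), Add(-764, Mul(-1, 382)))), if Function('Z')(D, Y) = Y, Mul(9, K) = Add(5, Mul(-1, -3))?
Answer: 6699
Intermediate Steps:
K = Rational(8, 9) (K = Mul(Rational(1, 9), Add(5, Mul(-1, -3))) = Mul(Rational(1, 9), Add(5, 3)) = Mul(Rational(1, 9), 8) = Rational(8, 9) ≈ 0.88889)
Function('G')(S) = -5
Add(969, Mul(Function('G')(34), Add(-764, Mul(-1, 382)))) = Add(969, Mul(-5, Add(-764, Mul(-1, 382)))) = Add(969, Mul(-5, Add(-764, -382))) = Add(969, Mul(-5, -1146)) = Add(969, 5730) = 6699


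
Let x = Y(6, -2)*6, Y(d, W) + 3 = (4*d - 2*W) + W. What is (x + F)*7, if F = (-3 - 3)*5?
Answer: 756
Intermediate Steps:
F = -30 (F = -6*5 = -30)
Y(d, W) = -3 - W + 4*d (Y(d, W) = -3 + ((4*d - 2*W) + W) = -3 + ((-2*W + 4*d) + W) = -3 + (-W + 4*d) = -3 - W + 4*d)
x = 138 (x = (-3 - 1*(-2) + 4*6)*6 = (-3 + 2 + 24)*6 = 23*6 = 138)
(x + F)*7 = (138 - 30)*7 = 108*7 = 756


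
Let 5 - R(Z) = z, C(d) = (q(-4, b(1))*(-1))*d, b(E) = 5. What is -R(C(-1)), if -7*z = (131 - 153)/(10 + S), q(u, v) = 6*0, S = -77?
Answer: -2367/469 ≈ -5.0469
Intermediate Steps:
q(u, v) = 0
z = -22/469 (z = -(131 - 153)/(7*(10 - 77)) = -(-22)/(7*(-67)) = -(-22)*(-1)/(7*67) = -⅐*22/67 = -22/469 ≈ -0.046908)
C(d) = 0 (C(d) = (0*(-1))*d = 0*d = 0)
R(Z) = 2367/469 (R(Z) = 5 - 1*(-22/469) = 5 + 22/469 = 2367/469)
-R(C(-1)) = -1*2367/469 = -2367/469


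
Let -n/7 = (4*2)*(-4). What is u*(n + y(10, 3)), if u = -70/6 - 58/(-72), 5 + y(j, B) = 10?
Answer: -89539/36 ≈ -2487.2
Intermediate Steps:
y(j, B) = 5 (y(j, B) = -5 + 10 = 5)
n = 224 (n = -7*4*2*(-4) = -56*(-4) = -7*(-32) = 224)
u = -391/36 (u = -70*⅙ - 58*(-1/72) = -35/3 + 29/36 = -391/36 ≈ -10.861)
u*(n + y(10, 3)) = -391*(224 + 5)/36 = -391/36*229 = -89539/36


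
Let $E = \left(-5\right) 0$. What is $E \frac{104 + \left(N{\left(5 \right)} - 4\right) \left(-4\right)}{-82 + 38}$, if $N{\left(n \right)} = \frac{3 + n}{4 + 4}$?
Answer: $0$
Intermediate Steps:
$N{\left(n \right)} = \frac{3}{8} + \frac{n}{8}$ ($N{\left(n \right)} = \frac{3 + n}{8} = \left(3 + n\right) \frac{1}{8} = \frac{3}{8} + \frac{n}{8}$)
$E = 0$
$E \frac{104 + \left(N{\left(5 \right)} - 4\right) \left(-4\right)}{-82 + 38} = 0 \frac{104 + \left(\left(\frac{3}{8} + \frac{1}{8} \cdot 5\right) - 4\right) \left(-4\right)}{-82 + 38} = 0 \frac{104 + \left(\left(\frac{3}{8} + \frac{5}{8}\right) - 4\right) \left(-4\right)}{-44} = 0 \left(104 + \left(1 - 4\right) \left(-4\right)\right) \left(- \frac{1}{44}\right) = 0 \left(104 - -12\right) \left(- \frac{1}{44}\right) = 0 \left(104 + 12\right) \left(- \frac{1}{44}\right) = 0 \cdot 116 \left(- \frac{1}{44}\right) = 0 \left(- \frac{29}{11}\right) = 0$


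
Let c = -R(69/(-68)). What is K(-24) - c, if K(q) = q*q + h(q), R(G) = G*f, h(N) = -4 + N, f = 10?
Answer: 18287/34 ≈ 537.85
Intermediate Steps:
R(G) = 10*G (R(G) = G*10 = 10*G)
K(q) = -4 + q + q² (K(q) = q*q + (-4 + q) = q² + (-4 + q) = -4 + q + q²)
c = 345/34 (c = -10*69/(-68) = -10*69*(-1/68) = -10*(-69)/68 = -1*(-345/34) = 345/34 ≈ 10.147)
K(-24) - c = (-4 - 24 + (-24)²) - 1*345/34 = (-4 - 24 + 576) - 345/34 = 548 - 345/34 = 18287/34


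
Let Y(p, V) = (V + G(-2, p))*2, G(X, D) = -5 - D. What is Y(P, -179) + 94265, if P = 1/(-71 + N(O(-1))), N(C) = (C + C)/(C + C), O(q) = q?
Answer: 3286396/35 ≈ 93897.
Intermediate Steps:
N(C) = 1 (N(C) = (2*C)/((2*C)) = (2*C)*(1/(2*C)) = 1)
P = -1/70 (P = 1/(-71 + 1) = 1/(-70) = -1/70 ≈ -0.014286)
Y(p, V) = -10 - 2*p + 2*V (Y(p, V) = (V + (-5 - p))*2 = (-5 + V - p)*2 = -10 - 2*p + 2*V)
Y(P, -179) + 94265 = (-10 - 2*(-1/70) + 2*(-179)) + 94265 = (-10 + 1/35 - 358) + 94265 = -12879/35 + 94265 = 3286396/35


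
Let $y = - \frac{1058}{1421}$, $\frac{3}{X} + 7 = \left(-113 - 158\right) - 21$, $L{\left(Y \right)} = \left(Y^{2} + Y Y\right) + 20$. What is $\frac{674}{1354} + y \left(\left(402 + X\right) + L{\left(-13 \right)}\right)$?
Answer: $- \frac{7070389253}{12506221} \approx -565.35$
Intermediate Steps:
$L{\left(Y \right)} = 20 + 2 Y^{2}$ ($L{\left(Y \right)} = \left(Y^{2} + Y^{2}\right) + 20 = 2 Y^{2} + 20 = 20 + 2 Y^{2}$)
$X = - \frac{3}{299}$ ($X = \frac{3}{-7 - 292} = \frac{3}{-299} = 3 \left(- \frac{1}{299}\right) = - \frac{3}{299} \approx -0.010033$)
$y = - \frac{1058}{1421}$ ($y = \left(-1058\right) \frac{1}{1421} = - \frac{1058}{1421} \approx -0.74455$)
$\frac{674}{1354} + y \left(\left(402 + X\right) + L{\left(-13 \right)}\right) = \frac{674}{1354} - \frac{1058 \left(\left(402 - \frac{3}{299}\right) + \left(20 + 2 \left(-13\right)^{2}\right)\right)}{1421} = 674 \cdot \frac{1}{1354} - \frac{1058 \left(\frac{120195}{299} + \left(20 + 2 \cdot 169\right)\right)}{1421} = \frac{337}{677} - \frac{1058 \left(\frac{120195}{299} + \left(20 + 338\right)\right)}{1421} = \frac{337}{677} - \frac{1058 \left(\frac{120195}{299} + 358\right)}{1421} = \frac{337}{677} - \frac{10452902}{18473} = - \frac{7070389253}{12506221}$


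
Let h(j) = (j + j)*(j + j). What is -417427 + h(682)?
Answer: 1443069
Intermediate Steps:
h(j) = 4*j² (h(j) = (2*j)*(2*j) = 4*j²)
-417427 + h(682) = -417427 + 4*682² = -417427 + 4*465124 = -417427 + 1860496 = 1443069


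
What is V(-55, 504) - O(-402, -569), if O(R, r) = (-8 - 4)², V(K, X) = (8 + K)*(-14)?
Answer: 514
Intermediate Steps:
V(K, X) = -112 - 14*K
O(R, r) = 144 (O(R, r) = (-12)² = 144)
V(-55, 504) - O(-402, -569) = (-112 - 14*(-55)) - 1*144 = (-112 + 770) - 144 = 658 - 144 = 514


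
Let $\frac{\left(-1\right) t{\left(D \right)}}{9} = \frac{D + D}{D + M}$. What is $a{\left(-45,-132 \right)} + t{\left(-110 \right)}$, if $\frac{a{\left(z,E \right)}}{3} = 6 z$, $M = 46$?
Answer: $- \frac{13455}{16} \approx -840.94$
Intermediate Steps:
$a{\left(z,E \right)} = 18 z$ ($a{\left(z,E \right)} = 3 \cdot 6 z = 18 z$)
$t{\left(D \right)} = - \frac{18 D}{46 + D}$ ($t{\left(D \right)} = - 9 \frac{D + D}{D + 46} = - 9 \frac{2 D}{46 + D} = - \frac{18 D}{46 + D}$)
$a{\left(-45,-132 \right)} + t{\left(-110 \right)} = 18 \left(-45\right) - - \frac{1980}{46 - 110} = -810 - - \frac{1980}{-64} = -810 - \left(-1980\right) \left(- \frac{1}{64}\right) = -810 - \frac{495}{16} = - \frac{13455}{16}$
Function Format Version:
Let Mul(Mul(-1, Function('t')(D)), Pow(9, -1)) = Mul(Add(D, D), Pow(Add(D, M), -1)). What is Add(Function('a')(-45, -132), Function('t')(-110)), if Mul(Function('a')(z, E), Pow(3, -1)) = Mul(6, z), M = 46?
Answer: Rational(-13455, 16) ≈ -840.94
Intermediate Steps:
Function('a')(z, E) = Mul(18, z) (Function('a')(z, E) = Mul(3, Mul(6, z)) = Mul(18, z))
Function('t')(D) = Mul(-18, D, Pow(Add(46, D), -1)) (Function('t')(D) = Mul(-9, Mul(Add(D, D), Pow(Add(D, 46), -1))) = Mul(-9, Mul(Mul(2, D), Pow(Add(46, D), -1))) = Mul(-9, Mul(2, D, Pow(Add(46, D), -1))) = Mul(-18, D, Pow(Add(46, D), -1)))
Add(Function('a')(-45, -132), Function('t')(-110)) = Add(Mul(18, -45), Mul(-18, -110, Pow(Add(46, -110), -1))) = Add(-810, Mul(-18, -110, Pow(-64, -1))) = Add(-810, Mul(-18, -110, Rational(-1, 64))) = Add(-810, Rational(-495, 16)) = Rational(-13455, 16)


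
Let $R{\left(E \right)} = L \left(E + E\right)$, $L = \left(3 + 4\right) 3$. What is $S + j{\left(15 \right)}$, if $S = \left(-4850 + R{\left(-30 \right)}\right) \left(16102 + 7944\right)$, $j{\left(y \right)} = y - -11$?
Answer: $-146921034$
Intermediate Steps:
$L = 21$ ($L = 7 \cdot 3 = 21$)
$R{\left(E \right)} = 42 E$ ($R{\left(E \right)} = 21 \left(E + E\right) = 21 \cdot 2 E = 42 E$)
$j{\left(y \right)} = 11 + y$ ($j{\left(y \right)} = y + 11 = 11 + y$)
$S = -146921060$ ($S = \left(-4850 + 42 \left(-30\right)\right) \left(16102 + 7944\right) = \left(-4850 - 1260\right) 24046 = \left(-6110\right) 24046 = -146921060$)
$S + j{\left(15 \right)} = -146921060 + \left(11 + 15\right) = -146921060 + 26 = -146921034$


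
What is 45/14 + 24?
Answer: 381/14 ≈ 27.214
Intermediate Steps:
45/14 + 24 = 381/14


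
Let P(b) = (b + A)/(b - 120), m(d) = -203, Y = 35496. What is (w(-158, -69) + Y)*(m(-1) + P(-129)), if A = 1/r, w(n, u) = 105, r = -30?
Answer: -17949300313/2490 ≈ -7.2086e+6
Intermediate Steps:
A = -1/30 (A = 1/(-30) = -1/30 ≈ -0.033333)
P(b) = (-1/30 + b)/(-120 + b) (P(b) = (b - 1/30)/(b - 120) = (-1/30 + b)/(-120 + b))
(w(-158, -69) + Y)*(m(-1) + P(-129)) = (105 + 35496)*(-203 + (-1/30 - 129)/(-120 - 129)) = 35601*(-203 - 3871/30/(-249)) = 35601*(-203 - 1/249*(-3871/30)) = 35601*(-203 + 3871/7470) = 35601*(-1512539/7470) = -17949300313/2490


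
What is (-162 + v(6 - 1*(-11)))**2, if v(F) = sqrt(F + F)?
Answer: (162 - sqrt(34))**2 ≈ 24389.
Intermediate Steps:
v(F) = sqrt(2)*sqrt(F) (v(F) = sqrt(2*F) = sqrt(2)*sqrt(F))
(-162 + v(6 - 1*(-11)))**2 = (-162 + sqrt(2)*sqrt(6 - 1*(-11)))**2 = (-162 + sqrt(2)*sqrt(6 + 11))**2 = (-162 + sqrt(2)*sqrt(17))**2 = (-162 + sqrt(34))**2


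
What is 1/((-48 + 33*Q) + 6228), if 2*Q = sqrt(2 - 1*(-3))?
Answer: 1648/10184277 - 22*sqrt(5)/50921385 ≈ 0.00016085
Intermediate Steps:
Q = sqrt(5)/2 (Q = sqrt(2 - 1*(-3))/2 = sqrt(2 + 3)/2 = sqrt(5)/2 ≈ 1.1180)
1/((-48 + 33*Q) + 6228) = 1/((-48 + 33*(sqrt(5)/2)) + 6228) = 1/((-48 + 33*sqrt(5)/2) + 6228) = 1/(6180 + 33*sqrt(5)/2)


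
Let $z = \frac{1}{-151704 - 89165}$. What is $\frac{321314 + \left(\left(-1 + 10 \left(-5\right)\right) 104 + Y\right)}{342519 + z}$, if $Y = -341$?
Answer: $\frac{76034876361}{82502209010} \approx 0.92161$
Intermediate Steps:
$z = - \frac{1}{240869}$ ($z = \frac{1}{-240869} = - \frac{1}{240869} \approx -4.1516 \cdot 10^{-6}$)
$\frac{321314 + \left(\left(-1 + 10 \left(-5\right)\right) 104 + Y\right)}{342519 + z} = \frac{321314 + \left(\left(-1 + 10 \left(-5\right)\right) 104 - 341\right)}{342519 - \frac{1}{240869}} = \frac{321314 + \left(\left(-1 - 50\right) 104 - 341\right)}{\frac{82502209010}{240869}} = \left(321314 - 5645\right) \frac{240869}{82502209010} = 315669 \cdot \frac{240869}{82502209010} = \frac{76034876361}{82502209010}$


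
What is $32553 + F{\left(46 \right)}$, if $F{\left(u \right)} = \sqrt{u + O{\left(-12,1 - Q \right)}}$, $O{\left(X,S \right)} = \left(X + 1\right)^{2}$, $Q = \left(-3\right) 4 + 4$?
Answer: $32553 + \sqrt{167} \approx 32566.0$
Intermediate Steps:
$Q = -8$ ($Q = -12 + 4 = -8$)
$O{\left(X,S \right)} = \left(1 + X\right)^{2}$
$F{\left(u \right)} = \sqrt{121 + u}$ ($F{\left(u \right)} = \sqrt{u + \left(1 - 12\right)^{2}} = \sqrt{u + \left(-11\right)^{2}} = \sqrt{u + 121} = \sqrt{121 + u}$)
$32553 + F{\left(46 \right)} = 32553 + \sqrt{121 + 46} = 32553 + \sqrt{167}$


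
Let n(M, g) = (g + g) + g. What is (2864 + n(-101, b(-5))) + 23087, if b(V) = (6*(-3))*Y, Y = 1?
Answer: 25897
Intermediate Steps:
b(V) = -18 (b(V) = (6*(-3))*1 = -18*1 = -18)
n(M, g) = 3*g (n(M, g) = 2*g + g = 3*g)
(2864 + n(-101, b(-5))) + 23087 = (2864 + 3*(-18)) + 23087 = (2864 - 54) + 23087 = 2810 + 23087 = 25897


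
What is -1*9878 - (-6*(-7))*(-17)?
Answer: -9164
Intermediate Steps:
-1*9878 - (-6*(-7))*(-17) = -9878 - 42*(-17) = -9878 - 1*(-714) = -9878 + 714 = -9164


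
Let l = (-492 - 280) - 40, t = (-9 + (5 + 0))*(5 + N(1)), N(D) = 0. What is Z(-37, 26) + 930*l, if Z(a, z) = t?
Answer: -755180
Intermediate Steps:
t = -20 (t = (-9 + (5 + 0))*(5 + 0) = (-9 + 5)*5 = -4*5 = -20)
Z(a, z) = -20
l = -812 (l = -772 - 40 = -812)
Z(-37, 26) + 930*l = -20 + 930*(-812) = -20 - 755160 = -755180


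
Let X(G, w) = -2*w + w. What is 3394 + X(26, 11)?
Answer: 3383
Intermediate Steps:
X(G, w) = -w
3394 + X(26, 11) = 3394 - 1*11 = 3394 - 11 = 3383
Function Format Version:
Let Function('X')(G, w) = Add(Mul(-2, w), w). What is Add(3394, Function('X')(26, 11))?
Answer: 3383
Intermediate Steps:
Function('X')(G, w) = Mul(-1, w)
Add(3394, Function('X')(26, 11)) = Add(3394, Mul(-1, 11)) = Add(3394, -11) = 3383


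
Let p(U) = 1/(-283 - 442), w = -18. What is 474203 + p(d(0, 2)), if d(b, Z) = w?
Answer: 343797174/725 ≈ 4.7420e+5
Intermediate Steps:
d(b, Z) = -18
p(U) = -1/725 (p(U) = 1/(-725) = -1/725)
474203 + p(d(0, 2)) = 474203 - 1/725 = 343797174/725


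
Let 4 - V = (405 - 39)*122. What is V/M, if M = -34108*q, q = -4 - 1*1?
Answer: -11162/42635 ≈ -0.26180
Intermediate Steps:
q = -5 (q = -4 - 1 = -5)
V = -44648 (V = 4 - (405 - 39)*122 = 4 - 366*122 = 4 - 1*44652 = 4 - 44652 = -44648)
M = 170540 (M = -34108*(-5) = 170540)
V/M = -44648/170540 = -44648*1/170540 = -11162/42635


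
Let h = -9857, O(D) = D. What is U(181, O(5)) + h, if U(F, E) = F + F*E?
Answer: -8771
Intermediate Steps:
U(F, E) = F + E*F
U(181, O(5)) + h = 181*(1 + 5) - 9857 = 181*6 - 9857 = 1086 - 9857 = -8771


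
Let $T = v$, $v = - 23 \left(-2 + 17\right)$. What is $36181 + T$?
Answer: $35836$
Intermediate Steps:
$v = -345$ ($v = \left(-23\right) 15 = -345$)
$T = -345$
$36181 + T = 36181 - 345 = 35836$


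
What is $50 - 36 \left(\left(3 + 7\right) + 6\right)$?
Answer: $-526$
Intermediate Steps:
$50 - 36 \left(\left(3 + 7\right) + 6\right) = 50 - 36 \left(10 + 6\right) = 50 - 576 = -526$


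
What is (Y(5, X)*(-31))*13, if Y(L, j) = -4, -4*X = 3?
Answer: 1612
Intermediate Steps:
X = -3/4 (X = -1/4*3 = -3/4 ≈ -0.75000)
(Y(5, X)*(-31))*13 = -4*(-31)*13 = 124*13 = 1612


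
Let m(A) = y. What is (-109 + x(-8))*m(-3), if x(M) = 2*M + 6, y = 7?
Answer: -833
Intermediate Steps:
m(A) = 7
x(M) = 6 + 2*M
(-109 + x(-8))*m(-3) = (-109 + (6 + 2*(-8)))*7 = (-109 + (6 - 16))*7 = (-109 - 10)*7 = -119*7 = -833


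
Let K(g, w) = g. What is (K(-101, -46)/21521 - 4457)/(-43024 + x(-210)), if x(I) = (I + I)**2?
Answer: -47959599/1435192448 ≈ -0.033417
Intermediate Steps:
x(I) = 4*I**2 (x(I) = (2*I)**2 = 4*I**2)
(K(-101, -46)/21521 - 4457)/(-43024 + x(-210)) = (-101/21521 - 4457)/(-43024 + 4*(-210)**2) = (-101*1/21521 - 4457)/(-43024 + 4*44100) = (-101/21521 - 4457)/(-43024 + 176400) = -95919198/21521/133376 = -95919198/21521*1/133376 = -47959599/1435192448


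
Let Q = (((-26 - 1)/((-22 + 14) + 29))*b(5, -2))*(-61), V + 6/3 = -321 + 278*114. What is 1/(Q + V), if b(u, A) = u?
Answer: 7/222328 ≈ 3.1485e-5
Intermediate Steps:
V = 31369 (V = -2 + (-321 + 278*114) = -2 + (-321 + 31692) = -2 + 31371 = 31369)
Q = 2745/7 (Q = (((-26 - 1)/((-22 + 14) + 29))*5)*(-61) = (-27/(-8 + 29)*5)*(-61) = (-27/21*5)*(-61) = (-27*1/21*5)*(-61) = -9/7*5*(-61) = -45/7*(-61) = 2745/7 ≈ 392.14)
1/(Q + V) = 1/(2745/7 + 31369) = 1/(222328/7) = 7/222328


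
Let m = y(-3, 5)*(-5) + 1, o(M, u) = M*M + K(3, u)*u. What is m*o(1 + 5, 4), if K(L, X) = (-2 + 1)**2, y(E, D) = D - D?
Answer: 40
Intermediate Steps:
y(E, D) = 0
K(L, X) = 1 (K(L, X) = (-1)**2 = 1)
o(M, u) = u + M**2 (o(M, u) = M*M + 1*u = M**2 + u = u + M**2)
m = 1 (m = 0*(-5) + 1 = 0 + 1 = 1)
m*o(1 + 5, 4) = 1*(4 + (1 + 5)**2) = 1*(4 + 6**2) = 1*(4 + 36) = 1*40 = 40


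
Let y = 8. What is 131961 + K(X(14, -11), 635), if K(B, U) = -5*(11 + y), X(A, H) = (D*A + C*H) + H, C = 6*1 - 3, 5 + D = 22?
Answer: 131866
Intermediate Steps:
D = 17 (D = -5 + 22 = 17)
C = 3 (C = 6 - 3 = 3)
X(A, H) = 4*H + 17*A (X(A, H) = (17*A + 3*H) + H = (3*H + 17*A) + H = 4*H + 17*A)
K(B, U) = -95 (K(B, U) = -5*(11 + 8) = -5*19 = -95)
131961 + K(X(14, -11), 635) = 131961 - 95 = 131866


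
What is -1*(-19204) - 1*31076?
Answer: -11872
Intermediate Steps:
-1*(-19204) - 1*31076 = 19204 - 31076 = -11872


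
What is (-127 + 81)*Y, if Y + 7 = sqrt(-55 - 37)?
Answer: 322 - 92*I*sqrt(23) ≈ 322.0 - 441.22*I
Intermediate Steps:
Y = -7 + 2*I*sqrt(23) (Y = -7 + sqrt(-55 - 37) = -7 + sqrt(-92) = -7 + 2*I*sqrt(23) ≈ -7.0 + 9.5917*I)
(-127 + 81)*Y = (-127 + 81)*(-7 + 2*I*sqrt(23)) = -46*(-7 + 2*I*sqrt(23)) = 322 - 92*I*sqrt(23)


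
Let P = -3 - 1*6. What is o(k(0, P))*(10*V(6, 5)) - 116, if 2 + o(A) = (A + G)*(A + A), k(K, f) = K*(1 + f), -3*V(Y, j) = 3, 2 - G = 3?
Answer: -96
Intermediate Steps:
G = -1 (G = 2 - 1*3 = 2 - 3 = -1)
V(Y, j) = -1 (V(Y, j) = -1/3*3 = -1)
P = -9 (P = -3 - 6 = -9)
o(A) = -2 + 2*A*(-1 + A) (o(A) = -2 + (A - 1)*(A + A) = -2 + (-1 + A)*(2*A) = -2 + 2*A*(-1 + A))
o(k(0, P))*(10*V(6, 5)) - 116 = (-2 - 0*(1 - 9) + 2*(0*(1 - 9))**2)*(10*(-1)) - 116 = (-2 - 0*(-8) + 2*(0*(-8))**2)*(-10) - 116 = (-2 - 2*0 + 2*0**2)*(-10) - 116 = (-2 + 0 + 2*0)*(-10) - 116 = (-2 + 0 + 0)*(-10) - 116 = -2*(-10) - 116 = 20 - 116 = -96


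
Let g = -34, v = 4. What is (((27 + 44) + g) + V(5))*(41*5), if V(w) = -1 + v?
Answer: 8200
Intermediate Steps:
V(w) = 3 (V(w) = -1 + 4 = 3)
(((27 + 44) + g) + V(5))*(41*5) = (((27 + 44) - 34) + 3)*(41*5) = ((71 - 34) + 3)*205 = (37 + 3)*205 = 40*205 = 8200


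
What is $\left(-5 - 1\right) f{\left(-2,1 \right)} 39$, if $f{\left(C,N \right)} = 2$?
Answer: $-468$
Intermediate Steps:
$\left(-5 - 1\right) f{\left(-2,1 \right)} 39 = \left(-5 - 1\right) 2 \cdot 39 = \left(-6\right) 2 \cdot 39 = \left(-12\right) 39 = -468$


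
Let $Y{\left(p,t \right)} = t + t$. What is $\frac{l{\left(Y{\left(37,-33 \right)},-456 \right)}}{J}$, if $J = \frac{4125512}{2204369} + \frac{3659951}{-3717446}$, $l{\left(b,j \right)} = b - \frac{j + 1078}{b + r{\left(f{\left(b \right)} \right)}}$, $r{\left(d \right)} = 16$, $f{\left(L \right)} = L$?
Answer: $- \frac{10972599824187586}{181712138910825} \approx -60.385$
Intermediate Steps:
$Y{\left(p,t \right)} = 2 t$
$l{\left(b,j \right)} = b - \frac{1078 + j}{16 + b}$ ($l{\left(b,j \right)} = b - \frac{j + 1078}{b + 16} = b - \frac{1078 + j}{16 + b}$)
$J = \frac{7268485556433}{8194622721574}$ ($J = 4125512 \cdot \frac{1}{2204369} + 3659951 \left(- \frac{1}{3717446}\right) = \frac{4125512}{2204369} - \frac{3659951}{3717446} = \frac{7268485556433}{8194622721574} \approx 0.88698$)
$\frac{l{\left(Y{\left(37,-33 \right)},-456 \right)}}{J} = \frac{\frac{1}{16 + 2 \left(-33\right)} \left(-1078 + \left(2 \left(-33\right)\right)^{2} - -456 + 16 \cdot 2 \left(-33\right)\right)}{\frac{7268485556433}{8194622721574}} = \frac{-1078 + \left(-66\right)^{2} + 456 + 16 \left(-66\right)}{16 - 66} \cdot \frac{8194622721574}{7268485556433} = \frac{-1078 + 4356 + 456 - 1056}{-50} \cdot \frac{8194622721574}{7268485556433} = \left(- \frac{1}{50}\right) 2678 \cdot \frac{8194622721574}{7268485556433} = \left(- \frac{1339}{25}\right) \frac{8194622721574}{7268485556433} = - \frac{10972599824187586}{181712138910825}$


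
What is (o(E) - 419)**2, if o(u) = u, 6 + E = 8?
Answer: 173889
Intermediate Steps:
E = 2 (E = -6 + 8 = 2)
(o(E) - 419)**2 = (2 - 419)**2 = (-417)**2 = 173889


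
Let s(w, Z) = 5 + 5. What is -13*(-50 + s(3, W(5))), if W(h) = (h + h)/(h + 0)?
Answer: 520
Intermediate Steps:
W(h) = 2 (W(h) = (2*h)/h = 2)
s(w, Z) = 10
-13*(-50 + s(3, W(5))) = -13*(-50 + 10) = -13*(-40) = 520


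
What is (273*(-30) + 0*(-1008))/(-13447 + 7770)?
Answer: 1170/811 ≈ 1.4427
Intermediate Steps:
(273*(-30) + 0*(-1008))/(-13447 + 7770) = (-8190 + 0)/(-5677) = -8190*(-1/5677) = 1170/811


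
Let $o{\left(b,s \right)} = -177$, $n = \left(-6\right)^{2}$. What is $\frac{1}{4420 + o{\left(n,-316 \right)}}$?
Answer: $\frac{1}{4243} \approx 0.00023568$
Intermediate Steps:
$n = 36$
$\frac{1}{4420 + o{\left(n,-316 \right)}} = \frac{1}{4420 - 177} = \frac{1}{4243}$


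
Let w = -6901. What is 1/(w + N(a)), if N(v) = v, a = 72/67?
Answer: -67/462295 ≈ -0.00014493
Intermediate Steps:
a = 72/67 (a = 72*(1/67) = 72/67 ≈ 1.0746)
1/(w + N(a)) = 1/(-6901 + 72/67) = 1/(-462295/67) = -67/462295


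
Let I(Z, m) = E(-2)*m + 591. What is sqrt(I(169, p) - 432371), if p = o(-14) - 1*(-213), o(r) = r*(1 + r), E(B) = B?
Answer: I*sqrt(432570) ≈ 657.7*I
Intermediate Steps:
p = 395 (p = -14*(1 - 14) - 1*(-213) = -14*(-13) + 213 = 182 + 213 = 395)
I(Z, m) = 591 - 2*m (I(Z, m) = -2*m + 591 = 591 - 2*m)
sqrt(I(169, p) - 432371) = sqrt((591 - 2*395) - 432371) = sqrt((591 - 790) - 432371) = sqrt(-199 - 432371) = sqrt(-432570) = I*sqrt(432570)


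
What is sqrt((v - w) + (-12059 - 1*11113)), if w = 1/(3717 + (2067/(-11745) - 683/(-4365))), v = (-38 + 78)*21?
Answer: I*sqrt(44495407343872267999293)/1411541923 ≈ 149.44*I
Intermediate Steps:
v = 840 (v = 40*21 = 840)
w = 379755/1411541923 (w = 1/(3717 + (2067*(-1/11745) - 683*(-1/4365))) = 1/(3717 + (-689/3915 + 683/4365)) = 1/(3717 - 7412/379755) = 1/(1411541923/379755) = 379755/1411541923 ≈ 0.00026904)
sqrt((v - w) + (-12059 - 1*11113)) = sqrt((840 - 1*379755/1411541923) + (-12059 - 1*11113)) = sqrt((840 - 379755/1411541923) + (-12059 - 11113)) = sqrt(1185694835565/1411541923 - 23172) = sqrt(-31522554604191/1411541923) = I*sqrt(44495407343872267999293)/1411541923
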